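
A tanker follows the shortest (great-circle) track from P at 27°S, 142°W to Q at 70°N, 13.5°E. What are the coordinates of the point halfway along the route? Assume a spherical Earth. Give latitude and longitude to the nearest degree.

≈ 39°N, 128°W

Convert each endpoint to a unit vector on the sphere (x = cos φ cos λ, y = cos φ sin λ, z = sin φ).
The central angle between the endpoints is δ = arccos(p₁·p₂) ≈ 2.352 rad (134.7°).
Interpolate at f = 1/2 with slerp weights a = sin((1−f)δ)/sin δ ≈ 1.300, b = sin(fδ)/sin δ ≈ 1.300.
p = a·p₁ + b·p₂ ≈ (-0.480, -0.609, 0.631); φ = arcsin(p_z) ≈ 39.14°, λ = atan2(p_y, p_x) ≈ -128.25°.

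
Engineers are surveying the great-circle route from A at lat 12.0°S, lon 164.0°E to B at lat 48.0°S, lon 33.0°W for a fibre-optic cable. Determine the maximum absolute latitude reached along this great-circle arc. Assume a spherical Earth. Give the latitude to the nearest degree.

≈ 77°S

The great circle lies in the plane with unit normal n̂ = (p₁ × p₂)/|p₁ × p₂|.
Here n̂_z ≈ +0.217; the vertex latitude is φ_max = arccos|n̂_z| ≈ 77.5°.
Check via Clairaut: cos φ_max = |cos φ₁| · sin C = cos(12.0°)·sin(167.2°) ≈ 0.217, again giving ≈ 77.5°.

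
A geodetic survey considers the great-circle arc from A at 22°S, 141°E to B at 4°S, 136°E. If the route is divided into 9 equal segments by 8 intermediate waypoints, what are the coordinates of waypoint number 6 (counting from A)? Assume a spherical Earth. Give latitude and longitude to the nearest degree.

Convert each endpoint to a unit vector on the sphere (x = cos φ cos λ, y = cos φ sin λ, z = sin φ).
The central angle between the endpoints is δ = arccos(p₁·p₂) ≈ 0.325 rad (18.6°).
Interpolate at f = 6/9 with slerp weights a = sin((1−f)δ)/sin δ ≈ 0.339, b = sin(fδ)/sin δ ≈ 0.673.
p = a·p₁ + b·p₂ ≈ (-0.727, 0.664, -0.174); φ = arcsin(p_z) ≈ -10.01°, λ = atan2(p_y, p_x) ≈ 137.59°.

≈ 10°S, 138°E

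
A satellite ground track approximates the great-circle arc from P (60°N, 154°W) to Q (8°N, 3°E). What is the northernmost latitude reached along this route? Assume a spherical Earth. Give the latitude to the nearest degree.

The great circle lies in the plane with unit normal n̂ = (p₁ × p₂)/|p₁ × p₂|.
Here n̂_z ≈ +0.205; the vertex latitude is φ_max = arccos|n̂_z| ≈ 78.2°.
Check via Clairaut: cos φ_max = |cos φ₁| · sin C = cos(60.0°)·sin(24.2°) ≈ 0.205, again giving ≈ 78.2°.

≈ 78°N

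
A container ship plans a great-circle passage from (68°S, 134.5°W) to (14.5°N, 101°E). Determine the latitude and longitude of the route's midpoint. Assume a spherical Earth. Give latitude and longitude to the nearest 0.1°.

≈ (39.7°S, 123.2°E)

The haversine formula gives a central angle δ ≈ 2.024 rad (115.9°) between the endpoints.
Interpolate at f = 1/2 with slerp weights a = sin((1−f)δ)/sin δ ≈ 0.943, b = sin(fδ)/sin δ ≈ 0.943.
p = a·p₁ + b·p₂ ≈ (-0.422, 0.644, -0.638); φ = arcsin(p_z) ≈ -39.65°, λ = atan2(p_y, p_x) ≈ 123.21°.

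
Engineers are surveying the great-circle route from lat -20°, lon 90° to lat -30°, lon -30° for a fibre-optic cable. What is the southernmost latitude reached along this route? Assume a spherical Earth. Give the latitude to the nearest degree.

≈ -44°

The great circle lies in the plane with unit normal n̂ = (p₁ × p₂)/|p₁ × p₂|.
Here n̂_z ≈ -0.725; the vertex latitude is φ_max = arccos|n̂_z| ≈ 43.5°.
Check via Clairaut: cos φ_max = |cos φ₁| · sin C = cos(20.0°)·sin(129.5°) ≈ 0.725, again giving ≈ 43.5°.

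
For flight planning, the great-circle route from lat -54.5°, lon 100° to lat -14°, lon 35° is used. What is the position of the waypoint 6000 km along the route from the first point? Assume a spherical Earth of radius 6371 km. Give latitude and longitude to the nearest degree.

Write both endpoints as unit vectors p₁, p₂ with components (cos φ cos λ, cos φ sin λ, sin φ).
The central angle between the endpoints is δ = arccos(p₁·p₂) ≈ 1.121 rad (64.2°). The total great-circle distance is δ·R ≈ 1.121 × 6371 ≈ 7140 km, so the target fraction is f = 6000/7140 ≈ 0.840.
Interpolate at f ≈ 0.840 with slerp weights a = sin((1−f)δ)/sin δ ≈ 0.198, b = sin(fδ)/sin δ ≈ 0.898.
p = a·p₁ + b·p₂ ≈ (0.694, 0.613, -0.378); φ = arcsin(p_z) ≈ -22.22°, λ = atan2(p_y, p_x) ≈ 41.45°.

≈ lat -22°, lon 41°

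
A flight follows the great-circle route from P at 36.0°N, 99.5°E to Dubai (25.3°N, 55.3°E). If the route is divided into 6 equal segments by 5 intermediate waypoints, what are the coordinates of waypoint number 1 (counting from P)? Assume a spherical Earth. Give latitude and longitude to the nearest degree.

Convert each endpoint to a unit vector on the sphere (x = cos φ cos λ, y = cos φ sin λ, z = sin φ).
The central angle between the endpoints is δ = arccos(p₁·p₂) ≈ 0.683 rad (39.1°).
Interpolate at f = 1/6 with slerp weights a = sin((1−f)δ)/sin δ ≈ 0.854, b = sin(fδ)/sin δ ≈ 0.180.
p = a·p₁ + b·p₂ ≈ (-0.021, 0.815, 0.579); φ = arcsin(p_z) ≈ 35.37°, λ = atan2(p_y, p_x) ≈ 91.50°.

≈ 35°N, 92°E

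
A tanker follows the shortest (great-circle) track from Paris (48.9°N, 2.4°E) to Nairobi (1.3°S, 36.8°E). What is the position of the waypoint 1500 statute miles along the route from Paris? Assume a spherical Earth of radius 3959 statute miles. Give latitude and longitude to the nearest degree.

≈ (31°N, 19°E)

Convert each endpoint to a unit vector on the sphere (x = cos φ cos λ, y = cos φ sin λ, z = sin φ).
The central angle between the endpoints is δ = arccos(p₁·p₂) ≈ 1.018 rad (58.3°). The total great-circle distance is δ·R ≈ 1.018 × 3959 ≈ 4030 mi, so the target fraction is f = 1500/4030 ≈ 0.372.
Interpolate at f ≈ 0.372 with slerp weights a = sin((1−f)δ)/sin δ ≈ 0.701, b = sin(fδ)/sin δ ≈ 0.435.
p = a·p₁ + b·p₂ ≈ (0.808, 0.280, 0.518); φ = arcsin(p_z) ≈ 31.21°, λ = atan2(p_y, p_x) ≈ 19.08°.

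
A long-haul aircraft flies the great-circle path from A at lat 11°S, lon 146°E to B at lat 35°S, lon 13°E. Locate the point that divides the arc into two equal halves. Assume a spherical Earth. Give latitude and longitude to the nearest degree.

≈ lat 46°S, lon 91°E

From cos δ = sin φ₁ sin φ₂ + cos φ₁ cos φ₂ cos Δλ, the central angle is δ ≈ 2.025 rad (116.0°).
Interpolate at f = 1/2 with slerp weights a = sin((1−f)δ)/sin δ ≈ 0.944, b = sin(fδ)/sin δ ≈ 0.944.
p = a·p₁ + b·p₂ ≈ (-0.015, 0.692, -0.722); φ = arcsin(p_z) ≈ -46.19°, λ = atan2(p_y, p_x) ≈ 91.22°.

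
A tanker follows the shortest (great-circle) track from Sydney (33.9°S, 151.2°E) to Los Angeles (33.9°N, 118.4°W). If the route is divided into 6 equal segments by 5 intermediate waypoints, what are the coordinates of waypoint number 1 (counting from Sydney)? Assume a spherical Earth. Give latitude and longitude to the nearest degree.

From cos δ = sin φ₁ sin φ₂ + cos φ₁ cos φ₂ cos Δλ, the central angle is δ ≈ 1.892 rad (108.4°).
Interpolate at f = 1/6 with slerp weights a = sin((1−f)δ)/sin δ ≈ 1.054, b = sin(fδ)/sin δ ≈ 0.327.
p = a·p₁ + b·p₂ ≈ (-0.896, 0.183, -0.406); φ = arcsin(p_z) ≈ -23.92°, λ = atan2(p_y, p_x) ≈ 168.47°.

≈ 24°S, 168°E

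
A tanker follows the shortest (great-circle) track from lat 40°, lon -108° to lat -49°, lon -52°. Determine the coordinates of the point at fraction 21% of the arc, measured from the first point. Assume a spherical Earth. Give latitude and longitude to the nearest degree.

≈ lat 21°, lon -95°

Write both endpoints as unit vectors p₁, p₂ with components (cos φ cos λ, cos φ sin λ, sin φ).
The central angle between the endpoints is δ = arccos(p₁·p₂) ≈ 1.776 rad (101.8°).
Interpolate at f = 0.21 with slerp weights a = sin((1−f)δ)/sin δ ≈ 1.007, b = sin(fδ)/sin δ ≈ 0.372.
p = a·p₁ + b·p₂ ≈ (-0.088, -0.926, 0.366); φ = arcsin(p_z) ≈ 21.50°, λ = atan2(p_y, p_x) ≈ -95.43°.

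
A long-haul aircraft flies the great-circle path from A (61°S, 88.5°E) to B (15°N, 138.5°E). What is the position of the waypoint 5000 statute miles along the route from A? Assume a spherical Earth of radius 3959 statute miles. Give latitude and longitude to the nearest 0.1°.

≈ (2.6°N, 133.6°E)

From cos δ = sin φ₁ sin φ₂ + cos φ₁ cos φ₂ cos Δλ, the central angle is δ ≈ 1.496 rad (85.7°). The total great-circle distance is δ·R ≈ 1.496 × 3959 ≈ 5923 mi, so the target fraction is f = 5000/5923 ≈ 0.844.
Interpolate at f ≈ 0.844 with slerp weights a = sin((1−f)δ)/sin δ ≈ 0.232, b = sin(fδ)/sin δ ≈ 0.956.
p = a·p₁ + b·p₂ ≈ (-0.688, 0.724, 0.045); φ = arcsin(p_z) ≈ 2.56°, λ = atan2(p_y, p_x) ≈ 133.56°.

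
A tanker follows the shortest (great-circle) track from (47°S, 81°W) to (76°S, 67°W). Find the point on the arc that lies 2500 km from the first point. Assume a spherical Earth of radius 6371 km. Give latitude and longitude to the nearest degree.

≈ (69°S, 74°W)

Convert each endpoint to a unit vector on the sphere (x = cos φ cos λ, y = cos φ sin λ, z = sin φ).
The central angle between the endpoints is δ = arccos(p₁·p₂) ≈ 0.516 rad (29.6°). The total great-circle distance is δ·R ≈ 0.516 × 6371 ≈ 3288 km, so the target fraction is f = 2500/3288 ≈ 0.760.
Interpolate at f ≈ 0.760 with slerp weights a = sin((1−f)δ)/sin δ ≈ 0.250, b = sin(fδ)/sin δ ≈ 0.775.
p = a·p₁ + b·p₂ ≈ (0.100, -0.341, -0.935); φ = arcsin(p_z) ≈ -69.18°, λ = atan2(p_y, p_x) ≈ -73.67°.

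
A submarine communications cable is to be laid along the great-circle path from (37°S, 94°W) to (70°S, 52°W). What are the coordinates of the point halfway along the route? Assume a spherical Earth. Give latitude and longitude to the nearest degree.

Convert each endpoint to a unit vector on the sphere (x = cos φ cos λ, y = cos φ sin λ, z = sin φ).
The central angle between the endpoints is δ = arccos(p₁·p₂) ≈ 0.694 rad (39.8°).
Interpolate at f = 1/2 with slerp weights a = sin((1−f)δ)/sin δ ≈ 0.532, b = sin(fδ)/sin δ ≈ 0.532.
p = a·p₁ + b·p₂ ≈ (0.082, -0.567, -0.820); φ = arcsin(p_z) ≈ -55.05°, λ = atan2(p_y, p_x) ≈ -81.74°.

≈ (55°S, 82°W)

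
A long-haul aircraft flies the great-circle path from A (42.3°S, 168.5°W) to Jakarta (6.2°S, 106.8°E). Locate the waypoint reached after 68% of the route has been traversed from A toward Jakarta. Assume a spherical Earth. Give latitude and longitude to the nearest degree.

Convert each endpoint to a unit vector on the sphere (x = cos φ cos λ, y = cos φ sin λ, z = sin φ).
The central angle between the endpoints is δ = arccos(p₁·p₂) ≈ 1.430 rad (81.9°).
Interpolate at f = 0.68 with slerp weights a = sin((1−f)δ)/sin δ ≈ 0.446, b = sin(fδ)/sin δ ≈ 0.834.
p = a·p₁ + b·p₂ ≈ (-0.563, 0.728, -0.390); φ = arcsin(p_z) ≈ -22.98°, λ = atan2(p_y, p_x) ≈ 127.71°.

≈ (23°S, 128°E)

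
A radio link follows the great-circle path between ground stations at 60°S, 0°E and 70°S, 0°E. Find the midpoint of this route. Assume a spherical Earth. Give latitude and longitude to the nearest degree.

≈ 65°S, 0°E

Write both endpoints as unit vectors p₁, p₂ with components (cos φ cos λ, cos φ sin λ, sin φ).
The central angle between the endpoints is δ = arccos(p₁·p₂) ≈ 0.175 rad (10.0°).
Interpolate at f = 1/2 with slerp weights a = sin((1−f)δ)/sin δ ≈ 0.502, b = sin(fδ)/sin δ ≈ 0.502.
p = a·p₁ + b·p₂ ≈ (0.423, 0.000, -0.906); φ = arcsin(p_z) ≈ -65.00°, λ = atan2(p_y, p_x) ≈ 0.00°.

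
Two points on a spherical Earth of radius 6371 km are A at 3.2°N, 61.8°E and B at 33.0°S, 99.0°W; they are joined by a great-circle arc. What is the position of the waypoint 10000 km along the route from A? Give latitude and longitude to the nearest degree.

Write both endpoints as unit vectors p₁, p₂ with components (cos φ cos λ, cos φ sin λ, sin φ).
The central angle between the endpoints is δ = arccos(p₁·p₂) ≈ 2.534 rad (145.2°). The total great-circle distance is δ·R ≈ 2.534 × 6371 ≈ 16146 km, so the target fraction is f = 10000/16146 ≈ 0.619.
Interpolate at f ≈ 0.619 with slerp weights a = sin((1−f)δ)/sin δ ≈ 1.440, b = sin(fδ)/sin δ ≈ 1.752.
p = a·p₁ + b·p₂ ≈ (0.450, -0.184, -0.874); φ = arcsin(p_z) ≈ -60.93°, λ = atan2(p_y, p_x) ≈ -22.29°.

≈ 61°S, 22°W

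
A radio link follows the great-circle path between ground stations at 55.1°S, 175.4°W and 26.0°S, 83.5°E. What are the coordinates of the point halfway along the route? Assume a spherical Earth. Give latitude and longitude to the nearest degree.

Convert each endpoint to a unit vector on the sphere (x = cos φ cos λ, y = cos φ sin λ, z = sin φ).
The central angle between the endpoints is δ = arccos(p₁·p₂) ≈ 1.307 rad (74.9°).
Interpolate at f = 1/2 with slerp weights a = sin((1−f)δ)/sin δ ≈ 0.630, b = sin(fδ)/sin δ ≈ 0.630.
p = a·p₁ + b·p₂ ≈ (-0.295, 0.534, -0.793); φ = arcsin(p_z) ≈ -52.43°, λ = atan2(p_y, p_x) ≈ 118.95°.

≈ 52°S, 119°E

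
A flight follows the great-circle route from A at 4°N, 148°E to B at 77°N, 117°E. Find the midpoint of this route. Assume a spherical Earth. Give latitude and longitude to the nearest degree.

Write both endpoints as unit vectors p₁, p₂ with components (cos φ cos λ, cos φ sin λ, sin φ).
The central angle between the endpoints is δ = arccos(p₁·p₂) ≈ 1.307 rad (74.9°).
Interpolate at f = 1/2 with slerp weights a = sin((1−f)δ)/sin δ ≈ 0.630, b = sin(fδ)/sin δ ≈ 0.630.
p = a·p₁ + b·p₂ ≈ (-0.597, 0.459, 0.658); φ = arcsin(p_z) ≈ 41.12°, λ = atan2(p_y, p_x) ≈ 142.44°.

≈ 41°N, 142°E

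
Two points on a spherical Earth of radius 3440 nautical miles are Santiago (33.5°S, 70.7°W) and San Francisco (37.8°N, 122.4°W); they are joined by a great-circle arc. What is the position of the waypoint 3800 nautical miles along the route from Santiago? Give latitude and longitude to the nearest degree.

Write both endpoints as unit vectors p₁, p₂ with components (cos φ cos λ, cos φ sin λ, sin φ).
The central angle between the endpoints is δ = arccos(p₁·p₂) ≈ 1.501 rad (86.0°). The total great-circle distance is δ·R ≈ 1.501 × 3440 ≈ 5162 nmi, so the target fraction is f = 3800/5162 ≈ 0.736.
Interpolate at f ≈ 0.736 with slerp weights a = sin((1−f)δ)/sin δ ≈ 0.387, b = sin(fδ)/sin δ ≈ 0.896.
p = a·p₁ + b·p₂ ≈ (-0.273, -0.902, 0.335); φ = arcsin(p_z) ≈ 19.60°, λ = atan2(p_y, p_x) ≈ -106.82°.

≈ (20°N, 107°W)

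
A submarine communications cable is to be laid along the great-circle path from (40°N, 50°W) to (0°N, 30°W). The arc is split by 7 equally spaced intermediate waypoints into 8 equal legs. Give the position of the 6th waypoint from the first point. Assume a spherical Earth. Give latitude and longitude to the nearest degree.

≈ (10°N, 34°W)

From cos δ = sin φ₁ sin φ₂ + cos φ₁ cos φ₂ cos Δλ, the central angle is δ ≈ 0.767 rad (44.0°).
Interpolate at f = 6/8 with slerp weights a = sin((1−f)δ)/sin δ ≈ 0.275, b = sin(fδ)/sin δ ≈ 0.784.
p = a·p₁ + b·p₂ ≈ (0.814, -0.553, 0.177); φ = arcsin(p_z) ≈ 10.17°, λ = atan2(p_y, p_x) ≈ -34.19°.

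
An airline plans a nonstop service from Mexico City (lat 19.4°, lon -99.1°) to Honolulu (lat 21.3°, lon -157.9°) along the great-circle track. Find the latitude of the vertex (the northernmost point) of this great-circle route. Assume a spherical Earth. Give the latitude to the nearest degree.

The great circle lies in the plane with unit normal n̂ = (p₁ × p₂)/|p₁ × p₂|.
Here n̂_z ≈ -0.919; the vertex latitude is φ_max = arccos|n̂_z| ≈ 23.2°.

≈ 23°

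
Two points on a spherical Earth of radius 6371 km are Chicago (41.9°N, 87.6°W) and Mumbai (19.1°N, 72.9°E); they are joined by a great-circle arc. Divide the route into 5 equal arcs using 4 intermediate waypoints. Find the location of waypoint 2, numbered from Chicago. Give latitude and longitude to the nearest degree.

The haversine formula gives a central angle δ ≈ 2.031 rad (116.4°) between the endpoints.
Interpolate at f = 2/5 with slerp weights a = sin((1−f)δ)/sin δ ≈ 1.048, b = sin(fδ)/sin δ ≈ 0.811.
p = a·p₁ + b·p₂ ≈ (0.258, -0.047, 0.965); φ = arcsin(p_z) ≈ 74.80°, λ = atan2(p_y, p_x) ≈ -10.38°.

≈ 75°N, 10°W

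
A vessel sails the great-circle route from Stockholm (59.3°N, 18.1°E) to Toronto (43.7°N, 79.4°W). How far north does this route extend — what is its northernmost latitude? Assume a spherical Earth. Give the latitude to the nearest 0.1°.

≈ 64.1°N

The great circle lies in the plane with unit normal n̂ = (p₁ × p₂)/|p₁ × p₂|.
Here n̂_z ≈ -0.437; the vertex latitude is φ_max = arccos|n̂_z| ≈ 64.1°.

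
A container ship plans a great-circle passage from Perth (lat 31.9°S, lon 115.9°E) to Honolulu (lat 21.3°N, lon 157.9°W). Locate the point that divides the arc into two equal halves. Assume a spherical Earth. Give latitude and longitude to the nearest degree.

≈ lat 7°S, lon 161°E

Convert each endpoint to a unit vector on the sphere (x = cos φ cos λ, y = cos φ sin λ, z = sin φ).
The central angle between the endpoints is δ = arccos(p₁·p₂) ≈ 1.711 rad (98.0°).
Interpolate at f = 1/2 with slerp weights a = sin((1−f)δ)/sin δ ≈ 0.762, b = sin(fδ)/sin δ ≈ 0.762.
p = a·p₁ + b·p₂ ≈ (-0.941, 0.315, -0.126); φ = arcsin(p_z) ≈ -7.23°, λ = atan2(p_y, p_x) ≈ 161.49°.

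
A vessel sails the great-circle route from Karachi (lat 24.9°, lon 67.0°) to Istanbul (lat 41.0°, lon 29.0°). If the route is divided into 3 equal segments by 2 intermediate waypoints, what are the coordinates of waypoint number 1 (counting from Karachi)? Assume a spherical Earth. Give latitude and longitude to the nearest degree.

The haversine formula gives a central angle δ ≈ 0.617 rad (35.3°) between the endpoints.
Interpolate at f = 1/3 with slerp weights a = sin((1−f)δ)/sin δ ≈ 0.691, b = sin(fδ)/sin δ ≈ 0.353.
p = a·p₁ + b·p₂ ≈ (0.478, 0.706, 0.523); φ = arcsin(p_z) ≈ 31.50°, λ = atan2(p_y, p_x) ≈ 55.91°.

≈ lat 32°, lon 56°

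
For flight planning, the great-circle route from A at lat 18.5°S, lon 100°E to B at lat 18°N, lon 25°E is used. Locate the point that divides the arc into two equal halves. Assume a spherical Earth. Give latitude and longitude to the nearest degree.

≈ lat 0°N, lon 62°E

Write both endpoints as unit vectors p₁, p₂ with components (cos φ cos λ, cos φ sin λ, sin φ).
The central angle between the endpoints is δ = arccos(p₁·p₂) ≈ 1.435 rad (82.2°).
Interpolate at f = 1/2 with slerp weights a = sin((1−f)δ)/sin δ ≈ 0.664, b = sin(fδ)/sin δ ≈ 0.664.
p = a·p₁ + b·p₂ ≈ (0.463, 0.886, -0.005); φ = arcsin(p_z) ≈ -0.32°, λ = atan2(p_y, p_x) ≈ 62.44°.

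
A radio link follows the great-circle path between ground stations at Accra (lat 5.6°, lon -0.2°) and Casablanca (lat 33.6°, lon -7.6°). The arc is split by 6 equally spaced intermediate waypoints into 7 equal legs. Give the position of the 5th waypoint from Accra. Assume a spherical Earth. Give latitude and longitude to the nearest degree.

≈ lat 26°, lon -5°

Convert each endpoint to a unit vector on the sphere (x = cos φ cos λ, y = cos φ sin λ, z = sin φ).
The central angle between the endpoints is δ = arccos(p₁·p₂) ≈ 0.503 rad (28.8°).
Interpolate at f = 5/7 with slerp weights a = sin((1−f)δ)/sin δ ≈ 0.297, b = sin(fδ)/sin δ ≈ 0.729.
p = a·p₁ + b·p₂ ≈ (0.898, -0.081, 0.433); φ = arcsin(p_z) ≈ 25.64°, λ = atan2(p_y, p_x) ≈ -5.18°.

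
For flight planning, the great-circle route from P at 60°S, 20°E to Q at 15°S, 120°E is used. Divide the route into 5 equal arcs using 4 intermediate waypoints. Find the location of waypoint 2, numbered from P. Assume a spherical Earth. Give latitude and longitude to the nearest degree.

≈ 53°S, 81°E

Convert each endpoint to a unit vector on the sphere (x = cos φ cos λ, y = cos φ sin λ, z = sin φ).
The central angle between the endpoints is δ = arccos(p₁·p₂) ≈ 1.430 rad (81.9°).
Interpolate at f = 2/5 with slerp weights a = sin((1−f)δ)/sin δ ≈ 0.764, b = sin(fδ)/sin δ ≈ 0.547.
p = a·p₁ + b·p₂ ≈ (0.095, 0.588, -0.803); φ = arcsin(p_z) ≈ -53.44°, λ = atan2(p_y, p_x) ≈ 80.83°.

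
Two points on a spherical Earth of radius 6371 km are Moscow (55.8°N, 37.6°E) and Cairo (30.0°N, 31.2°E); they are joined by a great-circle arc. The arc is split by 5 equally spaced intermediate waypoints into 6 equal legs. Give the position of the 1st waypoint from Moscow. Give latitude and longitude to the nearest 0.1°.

From cos δ = sin φ₁ sin φ₂ + cos φ₁ cos φ₂ cos Δλ, the central angle is δ ≈ 0.457 rad (26.2°).
Interpolate at f = 1/6 with slerp weights a = sin((1−f)δ)/sin δ ≈ 0.842, b = sin(fδ)/sin δ ≈ 0.172.
p = a·p₁ + b·p₂ ≈ (0.503, 0.366, 0.783); φ = arcsin(p_z) ≈ 51.53°, λ = atan2(p_y, p_x) ≈ 36.07°.

≈ 51.5°N, 36.1°E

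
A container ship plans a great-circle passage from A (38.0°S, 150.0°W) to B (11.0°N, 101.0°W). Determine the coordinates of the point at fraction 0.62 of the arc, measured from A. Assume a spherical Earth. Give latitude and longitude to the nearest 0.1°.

≈ (8.6°S, 117.3°W)

Convert each endpoint to a unit vector on the sphere (x = cos φ cos λ, y = cos φ sin λ, z = sin φ).
The central angle between the endpoints is δ = arccos(p₁·p₂) ≈ 1.170 rad (67.0°).
Interpolate at f = 0.62 with slerp weights a = sin((1−f)δ)/sin δ ≈ 0.467, b = sin(fδ)/sin δ ≈ 0.721.
p = a·p₁ + b·p₂ ≈ (-0.454, -0.878, -0.150); φ = arcsin(p_z) ≈ -8.63°, λ = atan2(p_y, p_x) ≈ -117.32°.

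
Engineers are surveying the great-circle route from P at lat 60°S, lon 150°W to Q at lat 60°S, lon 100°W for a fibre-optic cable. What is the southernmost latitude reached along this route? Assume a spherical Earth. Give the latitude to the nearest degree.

The great circle lies in the plane with unit normal n̂ = (p₁ × p₂)/|p₁ × p₂|.
Here n̂_z ≈ +0.464; the vertex latitude is φ_max = arccos|n̂_z| ≈ 62.4°.
Check via Clairaut: cos φ_max = |cos φ₁| · sin C = cos(60.0°)·sin(112.0°) ≈ 0.464, again giving ≈ 62.4°.

≈ 62°S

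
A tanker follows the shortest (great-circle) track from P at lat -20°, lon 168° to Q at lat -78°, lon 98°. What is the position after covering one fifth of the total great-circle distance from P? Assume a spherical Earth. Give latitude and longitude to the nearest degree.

≈ lat -33°, lon 165°

Convert each endpoint to a unit vector on the sphere (x = cos φ cos λ, y = cos φ sin λ, z = sin φ).
The central angle between the endpoints is δ = arccos(p₁·p₂) ≈ 1.158 rad (66.3°).
Interpolate at f = 1/5 with slerp weights a = sin((1−f)δ)/sin δ ≈ 0.873, b = sin(fδ)/sin δ ≈ 0.251.
p = a·p₁ + b·p₂ ≈ (-0.809, 0.222, -0.544); φ = arcsin(p_z) ≈ -32.93°, λ = atan2(p_y, p_x) ≈ 164.66°.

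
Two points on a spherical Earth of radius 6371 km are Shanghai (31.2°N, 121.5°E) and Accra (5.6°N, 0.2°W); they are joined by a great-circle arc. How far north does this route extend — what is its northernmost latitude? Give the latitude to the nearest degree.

≈ 38°N

The great circle lies in the plane with unit normal n̂ = (p₁ × p₂)/|p₁ × p₂|.
Here n̂_z ≈ -0.789; the vertex latitude is φ_max = arccos|n̂_z| ≈ 37.9°.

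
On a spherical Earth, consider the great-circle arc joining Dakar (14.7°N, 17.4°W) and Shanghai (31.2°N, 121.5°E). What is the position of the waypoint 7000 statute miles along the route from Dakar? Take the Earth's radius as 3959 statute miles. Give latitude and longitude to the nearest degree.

The haversine formula gives a central angle δ ≈ 2.085 rad (119.5°) between the endpoints. The total great-circle distance is δ·R ≈ 2.085 × 3959 ≈ 8255 mi, so the target fraction is f = 7000/8255 ≈ 0.848.
Interpolate at f ≈ 0.848 with slerp weights a = sin((1−f)δ)/sin δ ≈ 0.358, b = sin(fδ)/sin δ ≈ 1.126.
p = a·p₁ + b·p₂ ≈ (-0.173, 0.718, 0.674); φ = arcsin(p_z) ≈ 42.41°, λ = atan2(p_y, p_x) ≈ 103.54°.

≈ 42°N, 104°E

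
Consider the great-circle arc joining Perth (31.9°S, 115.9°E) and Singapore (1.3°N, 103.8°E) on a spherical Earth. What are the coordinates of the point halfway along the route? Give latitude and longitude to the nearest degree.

Write both endpoints as unit vectors p₁, p₂ with components (cos φ cos λ, cos φ sin λ, sin φ).
The central angle between the endpoints is δ = arccos(p₁·p₂) ≈ 0.613 rad (35.1°).
Interpolate at f = 1/2 with slerp weights a = sin((1−f)δ)/sin δ ≈ 0.524, b = sin(fδ)/sin δ ≈ 0.524.
p = a·p₁ + b·p₂ ≈ (-0.320, 0.910, -0.265); φ = arcsin(p_z) ≈ -15.38°, λ = atan2(p_y, p_x) ≈ 109.35°.

≈ 15°S, 109°E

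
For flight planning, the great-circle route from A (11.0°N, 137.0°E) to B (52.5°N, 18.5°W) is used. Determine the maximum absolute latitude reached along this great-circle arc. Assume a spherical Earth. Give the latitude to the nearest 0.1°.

≈ 74.4°N

The great circle lies in the plane with unit normal n̂ = (p₁ × p₂)/|p₁ × p₂|.
Here n̂_z ≈ -0.269; the vertex latitude is φ_max = arccos|n̂_z| ≈ 74.4°.
Check via Clairaut: cos φ_max = |cos φ₁| · sin C = cos(11.0°)·sin(15.9°) ≈ 0.269, again giving ≈ 74.4°.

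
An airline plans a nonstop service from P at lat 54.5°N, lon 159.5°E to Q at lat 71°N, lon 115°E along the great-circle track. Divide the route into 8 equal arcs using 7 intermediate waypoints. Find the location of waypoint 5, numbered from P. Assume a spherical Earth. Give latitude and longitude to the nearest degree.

Convert each endpoint to a unit vector on the sphere (x = cos φ cos λ, y = cos φ sin λ, z = sin φ).
The central angle between the endpoints is δ = arccos(p₁·p₂) ≈ 0.440 rad (25.2°).
Interpolate at f = 5/8 with slerp weights a = sin((1−f)δ)/sin δ ≈ 0.386, b = sin(fδ)/sin δ ≈ 0.638.
p = a·p₁ + b·p₂ ≈ (-0.297, 0.267, 0.917); φ = arcsin(p_z) ≈ 66.46°, λ = atan2(p_y, p_x) ≈ 138.14°.

≈ lat 66°N, lon 138°E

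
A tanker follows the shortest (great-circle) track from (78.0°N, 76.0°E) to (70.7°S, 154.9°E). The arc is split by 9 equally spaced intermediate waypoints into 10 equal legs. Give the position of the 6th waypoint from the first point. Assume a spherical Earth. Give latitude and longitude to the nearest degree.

≈ (11°S, 129°E)

Write both endpoints as unit vectors p₁, p₂ with components (cos φ cos λ, cos φ sin λ, sin φ).
The central angle between the endpoints is δ = arccos(p₁·p₂) ≈ 2.714 rad (155.5°).
Interpolate at f = 6/10 with slerp weights a = sin((1−f)δ)/sin δ ≈ 2.133, b = sin(fδ)/sin δ ≈ 2.407.
p = a·p₁ + b·p₂ ≈ (-0.613, 0.768, -0.186); φ = arcsin(p_z) ≈ -10.70°, λ = atan2(p_y, p_x) ≈ 128.61°.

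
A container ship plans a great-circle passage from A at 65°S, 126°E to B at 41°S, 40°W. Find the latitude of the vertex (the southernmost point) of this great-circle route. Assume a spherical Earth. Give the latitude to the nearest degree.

≈ 85°S

The great circle lies in the plane with unit normal n̂ = (p₁ × p₂)/|p₁ × p₂|.
Here n̂_z ≈ -0.081; the vertex latitude is φ_max = arccos|n̂_z| ≈ 85.4°.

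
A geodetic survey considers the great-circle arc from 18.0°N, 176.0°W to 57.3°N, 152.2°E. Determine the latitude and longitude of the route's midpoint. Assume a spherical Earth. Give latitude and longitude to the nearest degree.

The haversine formula gives a central angle δ ≈ 0.800 rad (45.8°) between the endpoints.
Interpolate at f = 1/2 with slerp weights a = sin((1−f)δ)/sin δ ≈ 0.543, b = sin(fδ)/sin δ ≈ 0.543.
p = a·p₁ + b·p₂ ≈ (-0.774, 0.101, 0.625); φ = arcsin(p_z) ≈ 38.65°, λ = atan2(p_y, p_x) ≈ 172.59°.

≈ 39°N, 173°E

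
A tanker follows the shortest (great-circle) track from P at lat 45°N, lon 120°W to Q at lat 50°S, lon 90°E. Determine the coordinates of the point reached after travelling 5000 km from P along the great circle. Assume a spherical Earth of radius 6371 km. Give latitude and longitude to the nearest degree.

Convert each endpoint to a unit vector on the sphere (x = cos φ cos λ, y = cos φ sin λ, z = sin φ).
The central angle between the endpoints is δ = arccos(p₁·p₂) ≈ 2.780 rad (159.3°). The total great-circle distance is δ·R ≈ 2.780 × 6371 ≈ 17711 km, so the target fraction is f = 5000/17711 ≈ 0.282.
Interpolate at f ≈ 0.282 with slerp weights a = sin((1−f)δ)/sin δ ≈ 2.575, b = sin(fδ)/sin δ ≈ 1.997.
p = a·p₁ + b·p₂ ≈ (-0.911, -0.293, 0.291); φ = arcsin(p_z) ≈ 16.93°, λ = atan2(p_y, p_x) ≈ -162.14°.

≈ lat 17°N, lon 162°W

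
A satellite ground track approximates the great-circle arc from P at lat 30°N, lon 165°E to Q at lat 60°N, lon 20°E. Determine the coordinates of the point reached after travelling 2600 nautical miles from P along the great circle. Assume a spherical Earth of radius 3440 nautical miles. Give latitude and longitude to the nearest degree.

≈ lat 69°N, lon 132°E

Convert each endpoint to a unit vector on the sphere (x = cos φ cos λ, y = cos φ sin λ, z = sin φ).
The central angle between the endpoints is δ = arccos(p₁·p₂) ≈ 1.492 rad (85.5°). The total great-circle distance is δ·R ≈ 1.492 × 3440 ≈ 5134 nmi, so the target fraction is f = 2600/5134 ≈ 0.506.
Interpolate at f ≈ 0.506 with slerp weights a = sin((1−f)δ)/sin δ ≈ 0.674, b = sin(fδ)/sin δ ≈ 0.688.
p = a·p₁ + b·p₂ ≈ (-0.240, 0.269, 0.933); φ = arcsin(p_z) ≈ 68.87°, λ = atan2(p_y, p_x) ≈ 131.82°.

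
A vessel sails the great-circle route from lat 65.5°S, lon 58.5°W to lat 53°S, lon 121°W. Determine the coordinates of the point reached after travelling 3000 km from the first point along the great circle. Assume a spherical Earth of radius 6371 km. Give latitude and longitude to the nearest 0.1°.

Write both endpoints as unit vectors p₁, p₂ with components (cos φ cos λ, cos φ sin λ, sin φ).
The central angle between the endpoints is δ = arccos(p₁·p₂) ≈ 0.570 rad (32.7°). The total great-circle distance is δ·R ≈ 0.570 × 6371 ≈ 3631 km, so the target fraction is f = 3000/3631 ≈ 0.826.
Interpolate at f ≈ 0.826 with slerp weights a = sin((1−f)δ)/sin δ ≈ 0.183, b = sin(fδ)/sin δ ≈ 0.841.
p = a·p₁ + b·p₂ ≈ (-0.221, -0.499, -0.838); φ = arcsin(p_z) ≈ -56.95°, λ = atan2(p_y, p_x) ≈ -113.90°.

≈ lat 57.0°S, lon 113.9°W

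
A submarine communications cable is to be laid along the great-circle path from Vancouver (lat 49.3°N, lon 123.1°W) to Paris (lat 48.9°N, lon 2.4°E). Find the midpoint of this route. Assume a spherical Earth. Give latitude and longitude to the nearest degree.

From cos δ = sin φ₁ sin φ₂ + cos φ₁ cos φ₂ cos Δλ, the central angle is δ ≈ 1.243 rad (71.2°).
Interpolate at f = 1/2 with slerp weights a = sin((1−f)δ)/sin δ ≈ 0.615, b = sin(fδ)/sin δ ≈ 0.615.
p = a·p₁ + b·p₂ ≈ (0.185, -0.319, 0.930); φ = arcsin(p_z) ≈ 68.36°, λ = atan2(p_y, p_x) ≈ -59.90°.

≈ lat 68°N, lon 60°W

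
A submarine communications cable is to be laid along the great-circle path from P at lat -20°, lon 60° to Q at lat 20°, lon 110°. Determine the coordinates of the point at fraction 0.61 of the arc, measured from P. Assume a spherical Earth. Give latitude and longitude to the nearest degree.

Write both endpoints as unit vectors p₁, p₂ with components (cos φ cos λ, cos φ sin λ, sin φ).
The central angle between the endpoints is δ = arccos(p₁·p₂) ≈ 1.103 rad (63.2°).
Interpolate at f = 0.61 with slerp weights a = sin((1−f)δ)/sin δ ≈ 0.467, b = sin(fδ)/sin δ ≈ 0.698.
p = a·p₁ + b·p₂ ≈ (-0.005, 0.997, 0.079); φ = arcsin(p_z) ≈ 4.53°, λ = atan2(p_y, p_x) ≈ 90.28°.

≈ lat 5°, lon 90°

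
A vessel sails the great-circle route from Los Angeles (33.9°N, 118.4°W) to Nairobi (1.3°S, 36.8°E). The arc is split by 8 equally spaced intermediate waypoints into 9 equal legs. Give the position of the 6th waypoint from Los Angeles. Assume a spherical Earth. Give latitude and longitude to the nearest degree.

≈ (37°N, 7°E)

The haversine formula gives a central angle δ ≈ 2.443 rad (140.0°) between the endpoints.
Interpolate at f = 6/9 with slerp weights a = sin((1−f)δ)/sin δ ≈ 1.131, b = sin(fδ)/sin δ ≈ 1.553.
p = a·p₁ + b·p₂ ≈ (0.796, 0.104, 0.596); φ = arcsin(p_z) ≈ 36.57°, λ = atan2(p_y, p_x) ≈ 7.44°.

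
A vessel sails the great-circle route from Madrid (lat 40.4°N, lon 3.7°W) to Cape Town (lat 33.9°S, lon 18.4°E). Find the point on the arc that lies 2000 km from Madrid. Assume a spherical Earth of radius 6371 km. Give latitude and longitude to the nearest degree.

≈ lat 23°N, lon 2°E

The haversine formula gives a central angle δ ≈ 1.345 rad (77.0°) between the endpoints. The total great-circle distance is δ·R ≈ 1.345 × 6371 ≈ 8567 km, so the target fraction is f = 2000/8567 ≈ 0.233.
Interpolate at f ≈ 0.233 with slerp weights a = sin((1−f)δ)/sin δ ≈ 0.880, b = sin(fδ)/sin δ ≈ 0.317.
p = a·p₁ + b·p₂ ≈ (0.918, 0.040, 0.394); φ = arcsin(p_z) ≈ 23.18°, λ = atan2(p_y, p_x) ≈ 2.48°.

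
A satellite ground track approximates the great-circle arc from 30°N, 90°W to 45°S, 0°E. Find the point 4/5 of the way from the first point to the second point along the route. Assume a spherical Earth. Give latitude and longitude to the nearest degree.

The haversine formula gives a central angle δ ≈ 1.932 rad (110.7°) between the endpoints.
Interpolate at f = 4/5 with slerp weights a = sin((1−f)δ)/sin δ ≈ 0.403, b = sin(fδ)/sin δ ≈ 1.069.
p = a·p₁ + b·p₂ ≈ (0.756, -0.349, -0.554); φ = arcsin(p_z) ≈ -33.66°, λ = atan2(p_y, p_x) ≈ -24.78°.

≈ 34°S, 25°W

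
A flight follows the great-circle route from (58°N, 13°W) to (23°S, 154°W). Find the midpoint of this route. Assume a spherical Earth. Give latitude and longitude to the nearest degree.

Write both endpoints as unit vectors p₁, p₂ with components (cos φ cos λ, cos φ sin λ, sin φ).
The central angle between the endpoints is δ = arccos(p₁·p₂) ≈ 2.361 rad (135.3°).
Interpolate at f = 1/2 with slerp weights a = sin((1−f)δ)/sin δ ≈ 1.314, b = sin(fδ)/sin δ ≈ 1.314.
p = a·p₁ + b·p₂ ≈ (-0.409, -0.687, 0.601); φ = arcsin(p_z) ≈ 36.94°, λ = atan2(p_y, p_x) ≈ -120.75°.

≈ (37°N, 121°W)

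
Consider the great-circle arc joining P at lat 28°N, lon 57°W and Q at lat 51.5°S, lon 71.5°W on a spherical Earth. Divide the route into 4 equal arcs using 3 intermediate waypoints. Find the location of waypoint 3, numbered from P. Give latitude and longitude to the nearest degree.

Convert each endpoint to a unit vector on the sphere (x = cos φ cos λ, y = cos φ sin λ, z = sin φ).
The central angle between the endpoints is δ = arccos(p₁·p₂) ≈ 1.405 rad (80.5°).
Interpolate at f = 3/4 with slerp weights a = sin((1−f)δ)/sin δ ≈ 0.349, b = sin(fδ)/sin δ ≈ 0.881.
p = a·p₁ + b·p₂ ≈ (0.342, -0.779, -0.526); φ = arcsin(p_z) ≈ -31.74°, λ = atan2(p_y, p_x) ≈ -66.30°.

≈ lat 32°S, lon 66°W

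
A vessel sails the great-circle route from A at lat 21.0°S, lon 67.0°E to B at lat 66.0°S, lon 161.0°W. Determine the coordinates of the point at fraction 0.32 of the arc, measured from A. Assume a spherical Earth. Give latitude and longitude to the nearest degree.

Write both endpoints as unit vectors p₁, p₂ with components (cos φ cos λ, cos φ sin λ, sin φ).
The central angle between the endpoints is δ = arccos(p₁·p₂) ≈ 1.497 rad (85.8°).
Interpolate at f = 0.32 with slerp weights a = sin((1−f)δ)/sin δ ≈ 0.853, b = sin(fδ)/sin δ ≈ 0.462.
p = a·p₁ + b·p₂ ≈ (0.134, 0.672, -0.728); φ = arcsin(p_z) ≈ -46.73°, λ = atan2(p_y, p_x) ≈ 78.76°.

≈ lat 47°S, lon 79°E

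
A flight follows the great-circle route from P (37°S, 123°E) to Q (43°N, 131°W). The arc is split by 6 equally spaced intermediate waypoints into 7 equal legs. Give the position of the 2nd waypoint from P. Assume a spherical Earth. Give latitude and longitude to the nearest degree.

≈ (14°S, 154°E)

Convert each endpoint to a unit vector on the sphere (x = cos φ cos λ, y = cos φ sin λ, z = sin φ).
The central angle between the endpoints is δ = arccos(p₁·p₂) ≈ 2.179 rad (124.9°).
Interpolate at f = 2/7 with slerp weights a = sin((1−f)δ)/sin δ ≈ 1.218, b = sin(fδ)/sin δ ≈ 0.711.
p = a·p₁ + b·p₂ ≈ (-0.871, 0.424, -0.249); φ = arcsin(p_z) ≈ -14.40°, λ = atan2(p_y, p_x) ≈ 154.05°.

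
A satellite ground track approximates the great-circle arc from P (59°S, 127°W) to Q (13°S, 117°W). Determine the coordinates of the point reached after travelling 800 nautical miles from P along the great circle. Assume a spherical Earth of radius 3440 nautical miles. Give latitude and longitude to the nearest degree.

Convert each endpoint to a unit vector on the sphere (x = cos φ cos λ, y = cos φ sin λ, z = sin φ).
The central angle between the endpoints is δ = arccos(p₁·p₂) ≈ 0.813 rad (46.6°). The total great-circle distance is δ·R ≈ 0.813 × 3440 ≈ 2798 nmi, so the target fraction is f = 800/2798 ≈ 0.286.
Interpolate at f ≈ 0.286 with slerp weights a = sin((1−f)δ)/sin δ ≈ 0.755, b = sin(fδ)/sin δ ≈ 0.317.
p = a·p₁ + b·p₂ ≈ (-0.374, -0.586, -0.719); φ = arcsin(p_z) ≈ -45.94°, λ = atan2(p_y, p_x) ≈ -122.57°.

≈ (46°S, 123°W)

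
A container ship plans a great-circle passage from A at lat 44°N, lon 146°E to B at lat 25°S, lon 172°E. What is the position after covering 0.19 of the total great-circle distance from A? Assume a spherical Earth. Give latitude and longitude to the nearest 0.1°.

Write both endpoints as unit vectors p₁, p₂ with components (cos φ cos λ, cos φ sin λ, sin φ).
The central angle between the endpoints is δ = arccos(p₁·p₂) ≈ 1.274 rad (73.0°).
Interpolate at f = 0.19 with slerp weights a = sin((1−f)δ)/sin δ ≈ 0.898, b = sin(fδ)/sin δ ≈ 0.251.
p = a·p₁ + b·p₂ ≈ (-0.760, 0.393, 0.518); φ = arcsin(p_z) ≈ 31.17°, λ = atan2(p_y, p_x) ≈ 152.68°.

≈ lat 31.2°N, lon 152.7°E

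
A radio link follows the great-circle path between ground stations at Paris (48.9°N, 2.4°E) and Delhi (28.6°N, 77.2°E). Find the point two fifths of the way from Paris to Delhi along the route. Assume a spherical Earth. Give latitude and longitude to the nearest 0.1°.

≈ 47.2°N, 38.1°E

Convert each endpoint to a unit vector on the sphere (x = cos φ cos λ, y = cos φ sin λ, z = sin φ).
The central angle between the endpoints is δ = arccos(p₁·p₂) ≈ 1.033 rad (59.2°).
Interpolate at f = 2/5 with slerp weights a = sin((1−f)δ)/sin δ ≈ 0.676, b = sin(fδ)/sin δ ≈ 0.468.
p = a·p₁ + b·p₂ ≈ (0.535, 0.419, 0.734); φ = arcsin(p_z) ≈ 47.18°, λ = atan2(p_y, p_x) ≈ 38.05°.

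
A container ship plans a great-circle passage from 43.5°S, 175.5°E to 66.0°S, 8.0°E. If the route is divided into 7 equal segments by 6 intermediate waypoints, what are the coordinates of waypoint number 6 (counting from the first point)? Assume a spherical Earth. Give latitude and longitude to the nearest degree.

≈ 76°S, 15°E

From cos δ = sin φ₁ sin φ₂ + cos φ₁ cos φ₂ cos Δλ, the central angle is δ ≈ 1.223 rad (70.1°).
Interpolate at f = 6/7 with slerp weights a = sin((1−f)δ)/sin δ ≈ 0.185, b = sin(fδ)/sin δ ≈ 0.922.
p = a·p₁ + b·p₂ ≈ (0.238, 0.063, -0.969); φ = arcsin(p_z) ≈ -75.78°, λ = atan2(p_y, p_x) ≈ 14.79°.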